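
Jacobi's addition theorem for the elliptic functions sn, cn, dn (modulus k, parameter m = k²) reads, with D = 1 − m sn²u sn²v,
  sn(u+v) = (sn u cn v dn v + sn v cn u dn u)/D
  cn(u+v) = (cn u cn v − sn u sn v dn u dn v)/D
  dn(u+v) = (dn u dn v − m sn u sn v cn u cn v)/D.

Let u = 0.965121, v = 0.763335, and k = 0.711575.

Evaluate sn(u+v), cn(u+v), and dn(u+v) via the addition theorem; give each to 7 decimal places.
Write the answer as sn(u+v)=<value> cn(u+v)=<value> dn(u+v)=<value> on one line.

sn(u+v)=0.9957532 cn(u+v)=0.0920634 dn(u+v)=0.7056576

sn u = 0.7849914963778546, cn u = 0.6195065379916959, dn u = 0.8294504334804305
sn v = 0.6670270599980132, cn v = 0.7450334900059238, dn v = 0.880180140104585
m = k² = 0.506338980625
D = 1 − m·sn²u·sn²v = 0.8611780396934727
sn(u+v) = (sn u·cn v·dn v + sn v·cn u·dn u)/D = 0.8575207461240265/0.8611780396934727 = 0.9957531504510403
cn(u+v) = (cn u·cn v − sn u·sn v·dn u·dn v)/D = 0.07928294909490566/0.8611780396934727 = 0.09206336604115635
dn(u+v) = (dn u·dn v − m·sn u·sn v·cn u·cn v)/D = 0.6076967857578375/0.8611780396934727 = 0.7056575501787537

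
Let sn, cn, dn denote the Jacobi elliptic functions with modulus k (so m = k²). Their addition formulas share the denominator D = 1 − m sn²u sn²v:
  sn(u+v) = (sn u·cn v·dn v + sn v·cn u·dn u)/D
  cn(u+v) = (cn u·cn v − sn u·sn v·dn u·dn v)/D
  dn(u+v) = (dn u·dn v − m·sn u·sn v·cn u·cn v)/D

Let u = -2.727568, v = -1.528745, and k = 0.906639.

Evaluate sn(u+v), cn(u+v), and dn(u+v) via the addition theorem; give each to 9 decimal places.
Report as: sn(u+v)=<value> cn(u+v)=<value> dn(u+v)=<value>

sn(u+v)=-0.350327672 cn(u+v)=-0.936627206 dn(u+v)=0.948217840

sn u = -0.9838009593765634, cn u = -0.179264252793895, dn u = 0.452129475260997
sn v = -0.9368173068771425, cn v = 0.3498190011069409, dn v = 0.5278218481831413
m = k² = 0.821994276321
D = 1 − m·sn²u·sn²v = 0.3017787090845209
sn(u+v) = (sn u·cn v·dn v + sn v·cn u·dn u)/D = -0.1057214325843573/0.3017787090845209 = -0.3503276719059304
cn(u+v) = (cn u·cn v − sn u·sn v·dn u·dn v)/D = -0.2826541490037447/0.3017787090845209 = -0.9366272056143633
dn(u+v) = (dn u·dn v − m·sn u·sn v·cn u·cn v)/D = 0.2861519556380523/0.3017787090845209 = 0.9482178398407426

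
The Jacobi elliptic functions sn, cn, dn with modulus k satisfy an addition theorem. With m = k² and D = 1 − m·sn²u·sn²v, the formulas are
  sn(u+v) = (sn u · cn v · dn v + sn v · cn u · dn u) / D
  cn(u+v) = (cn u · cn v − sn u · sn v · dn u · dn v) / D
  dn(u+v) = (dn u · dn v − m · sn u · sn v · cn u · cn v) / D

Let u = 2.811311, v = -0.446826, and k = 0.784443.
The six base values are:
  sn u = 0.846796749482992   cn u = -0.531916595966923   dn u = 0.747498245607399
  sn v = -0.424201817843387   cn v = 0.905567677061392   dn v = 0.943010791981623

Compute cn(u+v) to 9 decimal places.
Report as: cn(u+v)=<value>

m = k² = 0.615350820249
D = 1 − m·sn²u·sn²v = 0.9205989585289794
cn(u+v) = (cn u·cn v − sn u·sn v·dn u·dn v)/D = -0.2284778201473243/0.9205989585289794 = -0.2481838785831432

cn(u+v)=-0.248183879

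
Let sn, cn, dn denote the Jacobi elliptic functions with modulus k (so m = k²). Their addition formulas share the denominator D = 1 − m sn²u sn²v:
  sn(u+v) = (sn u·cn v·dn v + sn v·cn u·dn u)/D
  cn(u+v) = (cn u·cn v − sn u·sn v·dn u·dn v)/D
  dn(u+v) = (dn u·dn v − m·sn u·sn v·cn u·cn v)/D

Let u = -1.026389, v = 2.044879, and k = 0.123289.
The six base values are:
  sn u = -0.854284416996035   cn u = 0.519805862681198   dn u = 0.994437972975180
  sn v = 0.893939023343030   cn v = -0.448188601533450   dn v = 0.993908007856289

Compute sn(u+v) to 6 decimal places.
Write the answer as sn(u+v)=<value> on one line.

sn(u+v)=0.850175

m = k² = 0.015200177521
D = 1 − m·sn²u·sn²v = 0.9911351902180078
sn(u+v) = (sn u·cn v·dn v + sn v·cn u·dn u)/D = 0.8426382446573728/0.9911351902180078 = 0.8501748832790691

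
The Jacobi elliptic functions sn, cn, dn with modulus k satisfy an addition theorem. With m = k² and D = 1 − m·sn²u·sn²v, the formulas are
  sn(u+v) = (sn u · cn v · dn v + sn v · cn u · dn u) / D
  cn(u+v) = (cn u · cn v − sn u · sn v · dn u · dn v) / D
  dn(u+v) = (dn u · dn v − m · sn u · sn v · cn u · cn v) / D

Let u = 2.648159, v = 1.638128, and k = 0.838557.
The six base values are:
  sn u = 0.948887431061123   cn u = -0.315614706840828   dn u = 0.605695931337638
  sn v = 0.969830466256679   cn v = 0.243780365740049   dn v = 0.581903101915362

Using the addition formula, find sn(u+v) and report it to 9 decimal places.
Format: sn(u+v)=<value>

m = k² = 0.703177842249
D = 1 − m·sn²u·sn²v = 0.4044939045584295
sn(u+v) = (sn u·cn v·dn v + sn v·cn u·dn u)/D = -0.05079324004267176/0.4044939045584295 = -0.1255723249973836

sn(u+v)=-0.125572325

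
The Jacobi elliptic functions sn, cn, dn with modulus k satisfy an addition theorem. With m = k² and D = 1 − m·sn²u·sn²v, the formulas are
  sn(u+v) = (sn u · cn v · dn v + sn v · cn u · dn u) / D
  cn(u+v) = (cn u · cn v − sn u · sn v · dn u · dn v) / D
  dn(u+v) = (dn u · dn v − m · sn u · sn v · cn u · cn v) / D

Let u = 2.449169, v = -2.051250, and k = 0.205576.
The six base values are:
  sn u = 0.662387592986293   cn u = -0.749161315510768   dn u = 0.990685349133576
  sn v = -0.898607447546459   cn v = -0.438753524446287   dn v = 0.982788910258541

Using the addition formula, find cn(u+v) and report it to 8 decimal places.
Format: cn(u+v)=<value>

cn(u+v)=0.92203585

m = k² = 0.042261491776
D = 1 − m·sn²u·sn²v = 0.9850269860672292
cn(u+v) = (cn u·cn v − sn u·sn v·dn u·dn v)/D = 0.9082301939451961/0.9850269860672292 = 0.9220358495672812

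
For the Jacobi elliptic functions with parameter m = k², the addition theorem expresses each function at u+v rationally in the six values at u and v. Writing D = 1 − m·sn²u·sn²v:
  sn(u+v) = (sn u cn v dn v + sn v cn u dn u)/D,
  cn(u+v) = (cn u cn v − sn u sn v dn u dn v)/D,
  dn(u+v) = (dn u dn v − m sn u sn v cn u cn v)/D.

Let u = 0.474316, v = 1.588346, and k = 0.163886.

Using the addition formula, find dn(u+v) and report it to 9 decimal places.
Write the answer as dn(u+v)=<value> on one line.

sn u = 0.4563238869060532, cn u = 0.8898137503089911, dn u = 0.9971996737549986
sn v = 0.9999772360172038, cn v = -0.006747403011041433, dn v = 0.9864799044118712
m = k² = 0.026858620996
D = 1 − m·sn²u·sn²v = 0.9944074439634688
dn(u+v) = (dn u·dn v − m·sn u·sn v·cn u·cn v)/D = 0.9837910227434876/0.9944074439634688 = 0.9893238719355653

dn(u+v)=0.989323872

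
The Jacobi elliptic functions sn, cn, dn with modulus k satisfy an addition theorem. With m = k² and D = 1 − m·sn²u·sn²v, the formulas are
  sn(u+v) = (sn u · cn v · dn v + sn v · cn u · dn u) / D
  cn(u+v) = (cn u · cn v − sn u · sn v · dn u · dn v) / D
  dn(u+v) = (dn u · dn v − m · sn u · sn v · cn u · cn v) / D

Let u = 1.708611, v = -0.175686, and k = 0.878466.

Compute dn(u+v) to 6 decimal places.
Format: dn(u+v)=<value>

sn u = 0.9711798167348624, cn u = 0.2383479883842929, dn u = 0.521668212717938
sn v = -0.1741018856831916, cn v = 0.9847276442760998, dn v = 0.9882350758035951
m = k² = 0.771702513156
D = 1 − m·sn²u·sn²v = 0.977937426937619
dn(u+v) = (dn u·dn v − m·sn u·sn v·cn u·cn v)/D = 0.5461561473925757/0.977937426937619 = 0.558477600251835

dn(u+v)=0.558478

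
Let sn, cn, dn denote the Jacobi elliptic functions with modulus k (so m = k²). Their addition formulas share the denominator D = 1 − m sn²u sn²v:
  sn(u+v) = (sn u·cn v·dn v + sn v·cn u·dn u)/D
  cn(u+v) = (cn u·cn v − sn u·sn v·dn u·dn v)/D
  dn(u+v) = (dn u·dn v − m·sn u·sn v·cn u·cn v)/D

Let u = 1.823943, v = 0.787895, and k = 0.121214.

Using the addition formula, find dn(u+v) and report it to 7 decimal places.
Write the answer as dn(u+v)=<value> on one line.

sn u = 0.9700058953111826, cn u = -0.2430813918455116, dn u = 0.9930636156059227
sn v = 0.7081239737315946, cn v = 0.7060881232725671, dn v = 0.9963094056839205
m = k² = 0.014692833796
D = 1 − m·sn²u·sn²v = 0.9930677708692375
dn(u+v) = (dn u·dn v − m·sn u·sn v·cn u·cn v)/D = 0.9911308279461917/0.9930677708692375 = 0.9980495360136899

dn(u+v)=0.9980495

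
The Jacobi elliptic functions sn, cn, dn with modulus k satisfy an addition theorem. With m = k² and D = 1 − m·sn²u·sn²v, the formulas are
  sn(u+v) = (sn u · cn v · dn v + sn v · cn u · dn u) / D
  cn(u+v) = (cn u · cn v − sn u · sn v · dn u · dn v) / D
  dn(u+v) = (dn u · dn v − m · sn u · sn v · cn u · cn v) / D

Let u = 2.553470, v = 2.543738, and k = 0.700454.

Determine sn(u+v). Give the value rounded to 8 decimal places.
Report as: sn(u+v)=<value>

sn(u+v)=-0.94923222

sn u = 0.8655389223725688, cn u = -0.5008416654573902, dn u = 0.7952587278300917
sn v = 0.8693842421539407, cn v = -0.494136660747225, dn v = 0.7931981143929463
m = k² = 0.490635806116
D = 1 − m·sn²u·sn²v = 0.7221848196923438
sn(u+v) = (sn u·cn v·dn v + sn v·cn u·dn u)/D = -0.6855210995469453/0.7221848196923438 = -0.949232219861645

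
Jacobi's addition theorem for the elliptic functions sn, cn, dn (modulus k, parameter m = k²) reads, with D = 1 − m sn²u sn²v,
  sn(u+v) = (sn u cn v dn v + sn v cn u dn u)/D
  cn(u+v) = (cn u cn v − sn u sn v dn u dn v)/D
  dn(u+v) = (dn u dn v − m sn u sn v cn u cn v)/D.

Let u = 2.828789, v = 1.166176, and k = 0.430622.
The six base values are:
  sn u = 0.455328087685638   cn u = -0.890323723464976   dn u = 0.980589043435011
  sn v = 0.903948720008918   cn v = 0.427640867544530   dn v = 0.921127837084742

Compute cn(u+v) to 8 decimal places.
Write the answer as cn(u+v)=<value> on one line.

m = k² = 0.185435306884
D = 1 − m·sn²u·sn²v = 0.9685855906710851
cn(u+v) = (cn u·cn v − sn u·sn v·dn u·dn v)/D = -0.7525095264811462/0.9685855906710851 = -0.7769158799479656

cn(u+v)=-0.77691588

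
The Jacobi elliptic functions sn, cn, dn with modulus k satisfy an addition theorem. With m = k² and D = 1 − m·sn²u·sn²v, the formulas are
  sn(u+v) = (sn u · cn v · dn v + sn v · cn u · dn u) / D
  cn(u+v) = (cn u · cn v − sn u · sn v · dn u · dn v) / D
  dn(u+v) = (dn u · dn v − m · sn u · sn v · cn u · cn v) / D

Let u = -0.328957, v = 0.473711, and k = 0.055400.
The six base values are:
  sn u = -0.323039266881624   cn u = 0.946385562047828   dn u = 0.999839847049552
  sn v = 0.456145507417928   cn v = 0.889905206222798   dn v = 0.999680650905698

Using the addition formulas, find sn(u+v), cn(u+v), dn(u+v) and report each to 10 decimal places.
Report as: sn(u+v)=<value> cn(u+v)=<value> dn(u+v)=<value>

sn(u+v)=0.1442474780 cn(u+v)=0.9895416439 dn(u+v)=0.9999680690

m = k² = 0.00306916
D = 1 − m·sn²u·sn²v = 0.9999333596966786
sn(u+v) = (sn u·cn v·dn v + sn v·cn u·dn u)/D = 0.1442378653157173/0.9999333596966786 = 0.1442474780114053
cn(u+v) = (cn u·cn v − sn u·sn v·dn u·dn v)/D = 0.9894757005826127/0.9999333596966786 = 0.9895416439379139
dn(u+v) = (dn u·dn v − m·sn u·sn v·cn u·cn v)/D = 0.9999014307947666/0.9999333596966786 = 0.9999680689701944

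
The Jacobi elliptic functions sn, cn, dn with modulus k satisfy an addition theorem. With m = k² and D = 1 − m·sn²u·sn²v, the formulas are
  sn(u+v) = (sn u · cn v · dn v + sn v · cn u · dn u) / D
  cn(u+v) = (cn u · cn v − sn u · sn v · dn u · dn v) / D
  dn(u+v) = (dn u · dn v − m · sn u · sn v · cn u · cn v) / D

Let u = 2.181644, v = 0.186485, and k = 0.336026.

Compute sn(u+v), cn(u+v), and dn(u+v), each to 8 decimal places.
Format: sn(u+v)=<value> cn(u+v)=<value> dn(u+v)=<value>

sn(u+v)=0.75633491 cn(u+v)=-0.65418461 dn(u+v)=0.96716529

sn u = 0.8609376191080349, cn u = -0.5087105424547325, dn u = 0.9572392596610599
sn v = 0.1852869125302982, cn v = 0.9826844661665257, dn v = 0.9980598882208456
m = k² = 0.112913472676
D = 1 − m·sn²u·sn²v = 0.9971267155425631
sn(u+v) = (sn u·cn v·dn v + sn v·cn u·dn u)/D = 0.7541617424902052/0.9971267155425631 = 0.7563349078254771
cn(u+v) = (cn u·cn v − sn u·sn v·dn u·dn v)/D = -0.6523049539999194/0.9971267155425631 = -0.6541846124792504
dn(u+v) = (dn u·dn v − m·sn u·sn v·cn u·cn v)/D = 0.9643863476845368/0.9971267155425631 = 0.9671652886762628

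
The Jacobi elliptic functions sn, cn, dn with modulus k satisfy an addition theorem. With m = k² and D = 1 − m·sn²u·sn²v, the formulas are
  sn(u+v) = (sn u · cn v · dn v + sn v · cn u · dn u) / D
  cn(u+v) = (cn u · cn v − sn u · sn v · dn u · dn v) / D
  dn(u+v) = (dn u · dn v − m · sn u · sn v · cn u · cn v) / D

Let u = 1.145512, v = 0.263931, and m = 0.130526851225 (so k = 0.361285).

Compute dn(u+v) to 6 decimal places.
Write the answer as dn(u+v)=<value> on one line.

dn(u+v)=0.935277

sn u = 0.9002799925050734, cn u = 0.4353113082554426, dn u = 0.9456254313960131
sn v = 0.260496808190942, cn v = 0.9654747085876106, dn v = 0.9955614658574198
m = k² = 0.130526851225
D = 1 − m·sn²u·sn²v = 0.9928210674749337
dn(u+v) = (dn u·dn v − m·sn u·sn v·cn u·cn v)/D = 0.9285629169536675/0.9928210674749337 = 0.9352772089287997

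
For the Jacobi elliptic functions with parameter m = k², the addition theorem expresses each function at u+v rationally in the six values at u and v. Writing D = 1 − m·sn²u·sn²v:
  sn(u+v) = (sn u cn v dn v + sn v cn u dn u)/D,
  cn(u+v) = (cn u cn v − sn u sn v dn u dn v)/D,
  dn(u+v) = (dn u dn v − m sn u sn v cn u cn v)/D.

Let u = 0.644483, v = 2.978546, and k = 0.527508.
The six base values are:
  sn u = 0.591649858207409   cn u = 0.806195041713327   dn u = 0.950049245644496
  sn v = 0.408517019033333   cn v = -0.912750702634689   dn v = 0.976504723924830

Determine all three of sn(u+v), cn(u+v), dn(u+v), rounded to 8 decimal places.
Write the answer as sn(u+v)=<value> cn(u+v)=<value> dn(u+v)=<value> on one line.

m = k² = 0.278264690064
D = 1 − m·sn²u·sn²v = 0.9837442152987126
sn(u+v) = (sn u·cn v·dn v + sn v·cn u·dn u)/D = -0.2144473032717961/0.9837442152987126 = -0.2179909166801855
cn(u+v) = (cn u·cn v − sn u·sn v·dn u·dn v)/D = -0.9600859520132216/0.9837442152987126 = -0.9759507980656261
dn(u+v) = (dn u·dn v − m·sn u·sn v·cn u·cn v)/D = 0.9772184725566524/0.9837442152987126 = 0.9933664232626987

sn(u+v)=-0.21799092 cn(u+v)=-0.97595080 dn(u+v)=0.99336642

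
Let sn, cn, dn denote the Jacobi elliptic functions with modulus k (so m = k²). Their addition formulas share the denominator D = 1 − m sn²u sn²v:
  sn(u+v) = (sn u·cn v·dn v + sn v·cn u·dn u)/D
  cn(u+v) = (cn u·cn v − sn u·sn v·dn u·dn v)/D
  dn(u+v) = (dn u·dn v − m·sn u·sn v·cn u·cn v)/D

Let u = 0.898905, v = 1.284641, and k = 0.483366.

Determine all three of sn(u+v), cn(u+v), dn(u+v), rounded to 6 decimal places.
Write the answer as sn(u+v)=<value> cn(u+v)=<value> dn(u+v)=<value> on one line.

sn u = 0.7675080340059406, cn u = 0.641039326201081, dn u = 0.9286379444494772
sn v = 0.9409102931522691, cn v = 0.3386559024143992, dn v = 0.8905915342456887
m = k² = 0.233642689956
D = 1 − m·sn²u·sn²v = 0.8781530964162534
sn(u+v) = (sn u·cn v·dn v + sn v·cn u·dn u)/D = 0.7916012814753783/0.8781530964162534 = 0.9014388091392111
cn(u+v) = (cn u·cn v − sn u·sn v·dn u·dn v)/D = -0.38015821957705/0.8781530964162534 = -0.432906541158344
dn(u+v) = (dn u·dn v − m·sn u·sn v·cn u·cn v)/D = 0.7904079561064095/0.8781530964162534 = 0.900079905579184

sn(u+v)=0.901439 cn(u+v)=-0.432907 dn(u+v)=0.900080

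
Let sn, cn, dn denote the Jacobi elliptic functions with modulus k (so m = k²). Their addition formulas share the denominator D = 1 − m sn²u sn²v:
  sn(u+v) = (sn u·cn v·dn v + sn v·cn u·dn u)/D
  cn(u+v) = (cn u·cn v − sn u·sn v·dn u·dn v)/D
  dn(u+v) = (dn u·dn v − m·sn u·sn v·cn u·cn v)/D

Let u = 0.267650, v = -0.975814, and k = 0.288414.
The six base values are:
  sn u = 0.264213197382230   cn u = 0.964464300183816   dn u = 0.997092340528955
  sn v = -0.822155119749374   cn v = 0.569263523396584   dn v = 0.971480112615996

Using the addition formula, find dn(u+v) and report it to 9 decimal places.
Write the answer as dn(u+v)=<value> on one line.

dn(u+v)=0.982432168

m = k² = 0.083182635396
D = 1 − m·sn²u·sn²v = 0.9960749136071171
dn(u+v) = (dn u·dn v − m·sn u·sn v·cn u·cn v)/D = 0.9785760368758849/0.9960749136071171 = 0.9824321680104733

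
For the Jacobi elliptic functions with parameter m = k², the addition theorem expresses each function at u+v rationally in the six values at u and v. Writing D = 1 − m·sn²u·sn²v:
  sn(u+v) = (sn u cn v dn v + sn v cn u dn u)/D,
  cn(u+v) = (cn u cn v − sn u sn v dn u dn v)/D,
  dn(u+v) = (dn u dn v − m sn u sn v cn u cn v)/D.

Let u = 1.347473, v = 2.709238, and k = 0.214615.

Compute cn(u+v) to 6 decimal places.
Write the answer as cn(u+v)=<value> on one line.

sn u = 0.9721959455556155, cn u = 0.2341688353415603, dn u = 0.9779908393460224
sn v = 0.4517609933132743, cn v = -0.8921390053801054, dn v = 0.9952887967540362
m = k² = 0.046059598225
D = 1 − m·sn²u·sn²v = 0.9911152499257419
cn(u+v) = (cn u·cn v − sn u·sn v·dn u·dn v)/D = -0.6364213090876183/0.9911152499257419 = -0.6421264420412271

cn(u+v)=-0.642126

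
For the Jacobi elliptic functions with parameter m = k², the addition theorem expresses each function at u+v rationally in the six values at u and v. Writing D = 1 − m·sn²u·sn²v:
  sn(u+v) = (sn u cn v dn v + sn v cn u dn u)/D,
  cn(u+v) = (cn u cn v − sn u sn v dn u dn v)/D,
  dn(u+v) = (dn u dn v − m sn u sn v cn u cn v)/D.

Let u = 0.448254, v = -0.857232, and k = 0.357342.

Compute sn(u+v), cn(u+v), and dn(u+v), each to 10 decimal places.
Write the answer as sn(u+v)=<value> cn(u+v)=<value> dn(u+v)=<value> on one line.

sn(u+v)=-0.3963808148 cn(u+v)=0.9180861886 dn(u+v)=0.9899177315

sn u = 0.431734362041723, cn u = 0.9020007985763796, dn u = 0.9880276629158953
sn v = -0.7484271525138596, cn v = 0.6632170062505906, dn v = 0.9635732785856674
m = k² = 0.127693304964
D = 1 − m·sn²u·sn²v = 0.986667842690883
sn(u+v) = (sn u·cn v·dn v + sn v·cn u·dn u)/D = -0.3910962034431502/0.986667842690883 = -0.3963808148206551
cn(u+v) = (cn u·cn v − sn u·sn v·dn u·dn v)/D = 0.9058461190801863/0.986667842690883 = 0.9180861885695229
dn(u+v) = (dn u·dn v − m·sn u·sn v·cn u·cn v)/D = 0.9767199926055687/0.986667842690883 = 0.9899177315253489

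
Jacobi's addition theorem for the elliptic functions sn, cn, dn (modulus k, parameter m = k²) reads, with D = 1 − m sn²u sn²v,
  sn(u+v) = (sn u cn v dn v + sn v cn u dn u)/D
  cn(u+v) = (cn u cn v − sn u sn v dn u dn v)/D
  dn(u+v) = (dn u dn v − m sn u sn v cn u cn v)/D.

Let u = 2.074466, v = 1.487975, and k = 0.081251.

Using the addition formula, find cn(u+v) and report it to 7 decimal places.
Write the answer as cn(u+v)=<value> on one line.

sn u = 0.8778020152299718, cn u = -0.4790236132574264, dn u = 0.9974533225818447
sn v = 0.9963776315944392, cn v = 0.08503890438061917, dn v = 0.9967176210613757
m = k² = 0.006601725001
D = 1 − m·sn²u·sn²v = 0.9949499170109945
cn(u+v) = (cn u·cn v − sn u·sn v·dn u·dn v)/D = -0.9102670246590245/0.9949499170109945 = -0.9148872813554552

cn(u+v)=-0.9148873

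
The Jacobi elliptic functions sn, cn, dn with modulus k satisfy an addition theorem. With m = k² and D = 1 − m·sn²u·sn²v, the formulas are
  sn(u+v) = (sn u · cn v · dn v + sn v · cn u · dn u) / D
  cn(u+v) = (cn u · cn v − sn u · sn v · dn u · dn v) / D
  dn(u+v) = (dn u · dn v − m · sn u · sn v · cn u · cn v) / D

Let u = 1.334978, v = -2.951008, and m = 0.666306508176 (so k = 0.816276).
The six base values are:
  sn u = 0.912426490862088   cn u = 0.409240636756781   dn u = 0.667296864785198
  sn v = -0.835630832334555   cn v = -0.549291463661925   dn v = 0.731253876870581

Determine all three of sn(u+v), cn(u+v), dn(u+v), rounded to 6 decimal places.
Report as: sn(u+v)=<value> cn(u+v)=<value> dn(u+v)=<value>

m = k² = 0.666306508176
D = 1 − m·sn²u·sn²v = 0.6126543005163442
sn(u+v) = (sn u·cn v·dn v + sn v·cn u·dn u)/D = -0.5946939691881846/0.6126543005163442 = -0.9706843952404764
cn(u+v) = (cn u·cn v − sn u·sn v·dn u·dn v)/D = 0.1472561542088257/0.6126543005163442 = 0.2403576602412133
dn(u+v) = (dn u·dn v − m·sn u·sn v·cn u·cn v)/D = 0.3737629212001146/0.6126543005163442 = 0.6100714887418692

sn(u+v)=-0.970684 cn(u+v)=0.240358 dn(u+v)=0.610071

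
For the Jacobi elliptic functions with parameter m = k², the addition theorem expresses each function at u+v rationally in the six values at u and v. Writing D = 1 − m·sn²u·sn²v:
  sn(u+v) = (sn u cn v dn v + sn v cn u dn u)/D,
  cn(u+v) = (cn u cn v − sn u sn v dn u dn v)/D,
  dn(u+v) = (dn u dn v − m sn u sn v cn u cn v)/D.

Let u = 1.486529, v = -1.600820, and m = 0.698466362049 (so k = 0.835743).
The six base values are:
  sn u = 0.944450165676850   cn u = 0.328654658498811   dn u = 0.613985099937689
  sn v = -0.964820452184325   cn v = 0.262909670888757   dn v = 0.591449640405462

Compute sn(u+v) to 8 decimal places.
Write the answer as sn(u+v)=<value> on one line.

sn(u+v)=-0.11387021

m = k² = 0.698466362049
D = 1 − m·sn²u·sn²v = 0.4200419355654142
sn(u+v) = (sn u·cn v·dn v + sn v·cn u·dn u)/D = -0.04783026374566011/0.4200419355654142 = -0.1138702107952061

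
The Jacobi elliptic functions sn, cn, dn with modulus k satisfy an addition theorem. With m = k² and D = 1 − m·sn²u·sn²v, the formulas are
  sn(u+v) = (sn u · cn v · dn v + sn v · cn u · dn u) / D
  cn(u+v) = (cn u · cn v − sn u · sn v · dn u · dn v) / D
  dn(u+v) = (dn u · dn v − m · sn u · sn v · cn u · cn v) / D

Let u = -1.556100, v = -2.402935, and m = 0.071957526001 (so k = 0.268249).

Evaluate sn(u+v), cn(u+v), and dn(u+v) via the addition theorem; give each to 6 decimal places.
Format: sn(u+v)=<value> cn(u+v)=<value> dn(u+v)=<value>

sn u = -0.999095275886403, cn u = 0.04252798727276255, dn u = 0.9634171570601023
sn v = -0.7119222791161101, cn v = -0.7022582633889924, dn v = 0.9815953990164584
m = k² = 0.071957526001
D = 1 − m·sn²u·sn²v = 0.9635954889503051
sn(u+v) = (sn u·cn v·dn v + sn v·cn u·dn u)/D = 0.659540806910247/0.9635954889503051 = 0.6844581719957191
cn(u+v) = (cn u·cn v − sn u·sn v·dn u·dn v)/D = -0.7025113453500647/0.9635954889503051 = -0.7290521317356384
dn(u+v) = (dn u·dn v − m·sn u·sn v·cn u·cn v)/D = 0.9472144259843062/0.9635954889503051 = 0.9830000626260262

sn(u+v)=0.684458 cn(u+v)=-0.729052 dn(u+v)=0.983000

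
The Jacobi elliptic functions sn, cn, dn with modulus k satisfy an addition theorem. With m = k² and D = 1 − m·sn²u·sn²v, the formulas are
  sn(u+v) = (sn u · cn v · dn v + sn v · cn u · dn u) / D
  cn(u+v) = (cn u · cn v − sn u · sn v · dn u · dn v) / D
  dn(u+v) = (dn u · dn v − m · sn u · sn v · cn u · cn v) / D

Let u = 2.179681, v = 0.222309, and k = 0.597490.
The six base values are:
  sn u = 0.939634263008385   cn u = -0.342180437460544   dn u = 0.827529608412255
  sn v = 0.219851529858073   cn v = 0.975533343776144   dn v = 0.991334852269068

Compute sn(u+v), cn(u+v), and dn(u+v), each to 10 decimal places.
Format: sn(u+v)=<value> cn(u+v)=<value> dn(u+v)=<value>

sn(u+v)=0.8595425530 cn(u+v)=-0.5110641835 dn(u+v)=0.8580488490

m = k² = 0.3569943001
D = 1 − m·sn²u·sn²v = 0.9847651579714048
sn(u+v) = (sn u·cn v·dn v + sn v·cn u·dn u)/D = 0.8464475579506698/0.9847651579714048 = 0.8595425529618998
cn(u+v) = (cn u·cn v − sn u·sn v·dn u·dn v)/D = -0.5032782013894435/0.9847651579714048 = -0.5110641834914081
dn(u+v) = (dn u·dn v − m·sn u·sn v·cn u·cn v)/D = 0.8449766103134543/0.9847651579714048 = 0.85804884898049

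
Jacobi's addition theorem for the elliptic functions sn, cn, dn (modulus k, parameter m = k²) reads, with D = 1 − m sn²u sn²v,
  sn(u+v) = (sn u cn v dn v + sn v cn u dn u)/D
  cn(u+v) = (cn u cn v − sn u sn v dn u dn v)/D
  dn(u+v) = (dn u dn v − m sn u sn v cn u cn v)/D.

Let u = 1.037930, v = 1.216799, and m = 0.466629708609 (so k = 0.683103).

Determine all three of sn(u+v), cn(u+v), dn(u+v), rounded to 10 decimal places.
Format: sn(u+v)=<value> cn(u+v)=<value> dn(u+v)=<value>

sn u = 0.823928957165765, cn u = 0.5666931034905357, dn u = 0.8265738061184219
sn v = 0.8969520869375777, cn v = 0.4421277572583789, dn v = 0.7903073107049492
m = k² = 0.466629708609
D = 1 − m·sn²u·sn²v = 0.7451466142285339
sn(u+v) = (sn u·cn v·dn v + sn v·cn u·dn u)/D = 0.7080392424215096/0.7451466142285339 = 0.9502012475149708
cn(u+v) = (cn u·cn v − sn u·sn v·dn u·dn v)/D = -0.2322152188970875/0.7451466142285339 = -0.3116369509878332
dn(u+v) = (dn u·dn v − m·sn u·sn v·cn u·cn v)/D = 0.5668446633628968/0.7451466142285339 = 0.760715612926408

sn(u+v)=0.9502012475 cn(u+v)=-0.3116369510 dn(u+v)=0.7607156129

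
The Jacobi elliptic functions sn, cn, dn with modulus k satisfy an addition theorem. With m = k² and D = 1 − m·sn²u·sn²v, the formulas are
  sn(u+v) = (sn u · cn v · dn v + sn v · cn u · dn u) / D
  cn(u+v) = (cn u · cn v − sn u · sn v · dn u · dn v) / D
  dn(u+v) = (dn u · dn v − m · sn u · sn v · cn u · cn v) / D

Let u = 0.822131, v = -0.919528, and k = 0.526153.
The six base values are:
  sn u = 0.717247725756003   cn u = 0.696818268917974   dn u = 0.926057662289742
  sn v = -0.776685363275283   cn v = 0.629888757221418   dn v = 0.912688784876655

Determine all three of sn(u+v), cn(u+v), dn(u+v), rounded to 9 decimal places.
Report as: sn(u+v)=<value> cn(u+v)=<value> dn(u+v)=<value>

sn(u+v)=-0.097200744 cn(u+v)=0.995264797 dn(u+v)=0.998691368

m = k² = 0.276836979409
D = 1 − m·sn²u·sn²v = 0.9140882227187618
sn(u+v) = (sn u·cn v·dn v + sn v·cn u·dn u)/D = -0.08885005529508924/0.9140882227187618 = -0.09720074396191603
cn(u+v) = (cn u·cn v − sn u·sn v·dn u·dn v)/D = 0.9097598290687517/0.9140882227187618 = 0.9952647966110577
dn(u+v) = (dn u·dn v − m·sn u·sn v·cn u·cn v)/D = 0.9128920175998805/0.9140882227187618 = 0.9986913679783299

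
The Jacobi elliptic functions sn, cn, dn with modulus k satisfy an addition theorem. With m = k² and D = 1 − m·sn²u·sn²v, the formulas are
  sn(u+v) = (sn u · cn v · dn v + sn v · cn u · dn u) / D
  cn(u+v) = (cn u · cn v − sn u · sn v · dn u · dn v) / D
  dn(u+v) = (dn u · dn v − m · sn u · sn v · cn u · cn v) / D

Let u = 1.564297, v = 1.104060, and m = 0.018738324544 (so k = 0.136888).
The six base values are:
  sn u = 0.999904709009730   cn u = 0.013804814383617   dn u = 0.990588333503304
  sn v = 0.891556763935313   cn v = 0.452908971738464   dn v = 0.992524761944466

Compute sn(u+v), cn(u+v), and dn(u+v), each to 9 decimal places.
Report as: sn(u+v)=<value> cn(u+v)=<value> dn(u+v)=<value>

m = k² = 0.018738324544
D = 1 − m·sn²u·sn²v = 0.9851082415794521
sn(u+v) = (sn u·cn v·dn v + sn v·cn u·dn u)/D = 0.4616724727891744/0.9851082415794521 = 0.4686515179783308
cn(u+v) = (cn u·cn v − sn u·sn v·dn u·dn v)/D = -0.870228002018143/0.9851082415794521 = -0.8833831301856552
dn(u+v) = (dn u·dn v − m·sn u·sn v·cn u·cn v)/D = 0.9830790067686211/0.9851082415794521 = 0.9979400894996295

sn(u+v)=0.468651518 cn(u+v)=-0.883383130 dn(u+v)=0.997940089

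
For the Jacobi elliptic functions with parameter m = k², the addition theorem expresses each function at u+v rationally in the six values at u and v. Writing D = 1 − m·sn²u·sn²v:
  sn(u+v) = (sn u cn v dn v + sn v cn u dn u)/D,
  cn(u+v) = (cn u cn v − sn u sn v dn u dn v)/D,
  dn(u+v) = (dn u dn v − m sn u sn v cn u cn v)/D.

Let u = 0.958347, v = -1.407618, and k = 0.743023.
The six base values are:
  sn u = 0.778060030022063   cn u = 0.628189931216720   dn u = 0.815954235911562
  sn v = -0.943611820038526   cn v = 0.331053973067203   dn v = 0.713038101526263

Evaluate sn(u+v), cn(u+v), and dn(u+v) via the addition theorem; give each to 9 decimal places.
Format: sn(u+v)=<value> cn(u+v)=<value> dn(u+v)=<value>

sn(u+v)=-0.427110373 cn(u+v)=0.904199496 dn(u+v)=0.948307535

m = k² = 0.552083178529
D = 1 − m·sn²u·sn²v = 0.7024105911023299
sn(u+v) = (sn u·cn v·dn v + sn v·cn u·dn u)/D = -0.3000068497303051/0.7024105911023299 = -0.4271103732355296
cn(u+v) = (cn u·cn v − sn u·sn v·dn u·dn v)/D = 0.6351193026570856/0.7024105911023299 = 0.9041994962808853
dn(u+v) = (dn u·dn v − m·sn u·sn v·cn u·cn v)/D = 0.6661012561365457/0.7024105911023299 = 0.9483075349009159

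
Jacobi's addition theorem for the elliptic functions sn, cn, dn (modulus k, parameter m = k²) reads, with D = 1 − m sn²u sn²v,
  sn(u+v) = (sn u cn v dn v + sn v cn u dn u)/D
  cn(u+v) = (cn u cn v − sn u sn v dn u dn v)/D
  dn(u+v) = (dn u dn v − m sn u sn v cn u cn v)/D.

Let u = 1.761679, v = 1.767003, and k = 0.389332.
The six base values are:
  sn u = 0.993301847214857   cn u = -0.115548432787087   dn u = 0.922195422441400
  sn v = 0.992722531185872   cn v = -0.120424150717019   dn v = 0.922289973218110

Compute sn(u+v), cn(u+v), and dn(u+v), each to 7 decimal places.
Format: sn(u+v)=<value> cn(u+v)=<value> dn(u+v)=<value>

sn(u+v)=-0.2534617 cn(u+v)=-0.9673454 dn(u+v)=0.9951191

m = k² = 0.151579406224
D = 1 − m·sn²u·sn²v = 0.8526132489461055
sn(u+v) = (sn u·cn v·dn v + sn v·cn u·dn u)/D = -0.2161048113399034/0.8526132489461055 = -0.253461709171216
cn(u+v) = (cn u·cn v − sn u·sn v·dn u·dn v)/D = -0.8247715215707793/0.8526132489461055 = -0.967345420201081
dn(u+v) = (dn u·dn v − m·sn u·sn v·cn u·cn v)/D = 0.8484517655992679/0.8526132489461055 = 0.9951191429971544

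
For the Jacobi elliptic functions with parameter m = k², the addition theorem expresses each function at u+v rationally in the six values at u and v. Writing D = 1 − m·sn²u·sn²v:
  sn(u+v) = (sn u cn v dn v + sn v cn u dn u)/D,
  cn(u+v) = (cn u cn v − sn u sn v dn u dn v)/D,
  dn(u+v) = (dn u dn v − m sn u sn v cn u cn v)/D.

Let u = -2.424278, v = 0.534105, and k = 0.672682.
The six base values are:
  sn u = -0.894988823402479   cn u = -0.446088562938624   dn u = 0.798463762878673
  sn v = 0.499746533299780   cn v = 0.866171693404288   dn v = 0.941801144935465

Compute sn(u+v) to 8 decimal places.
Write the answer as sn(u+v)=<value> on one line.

sn(u+v)=-0.99848481

m = k² = 0.452501073124
D = 1 − m·sn²u·sn²v = 0.9094779423013154
sn(u+v) = (sn u·cn v·dn v + sn v·cn u·dn u)/D = -0.9080999134961822/0.9094779423013154 = -0.9984848133846475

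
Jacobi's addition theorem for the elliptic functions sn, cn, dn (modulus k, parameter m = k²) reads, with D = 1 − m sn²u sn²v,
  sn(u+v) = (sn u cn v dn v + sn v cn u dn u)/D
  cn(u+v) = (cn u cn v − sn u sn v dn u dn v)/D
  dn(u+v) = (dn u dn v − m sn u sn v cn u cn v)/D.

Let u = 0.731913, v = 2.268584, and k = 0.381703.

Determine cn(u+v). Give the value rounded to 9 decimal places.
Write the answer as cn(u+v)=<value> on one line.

cn(u+v)=-0.964955457

sn u = 0.6619227321662577, cn u = 0.7495720756815562, dn u = 0.9675556776169042
sn v = 0.8294762450267132, cn v = -0.5585419938880012, dn v = 0.9485546091608034
m = k² = 0.145697180209
D = 1 − m·sn²u·sn²v = 0.9560788558601628
cn(u+v) = (cn u·cn v − sn u·sn v·dn u·dn v)/D = -0.9225735095796753/0.9560788558601628 = -0.9649554573086511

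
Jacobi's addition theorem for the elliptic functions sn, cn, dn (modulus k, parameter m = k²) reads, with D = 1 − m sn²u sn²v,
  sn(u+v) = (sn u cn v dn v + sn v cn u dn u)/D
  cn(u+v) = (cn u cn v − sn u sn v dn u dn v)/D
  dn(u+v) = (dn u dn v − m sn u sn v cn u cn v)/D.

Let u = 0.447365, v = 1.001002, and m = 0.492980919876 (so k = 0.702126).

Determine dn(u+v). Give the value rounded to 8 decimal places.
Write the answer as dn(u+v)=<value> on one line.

sn u = 0.4262349496586158, cn u = 0.9046124958729662, dn u = 0.9541682681141583
sn v = 0.8040554730672044, cn v = 0.5945542836702752, dn v = 0.8254000665987233
m = k² = 0.492980919876
D = 1 − m·sn²u·sn²v = 0.9420971086610605
dn(u+v) = (dn u·dn v − m·sn u·sn v·cn u·cn v)/D = 0.6967008140812292/0.9420971086610605 = 0.7395212315972432

dn(u+v)=0.73952123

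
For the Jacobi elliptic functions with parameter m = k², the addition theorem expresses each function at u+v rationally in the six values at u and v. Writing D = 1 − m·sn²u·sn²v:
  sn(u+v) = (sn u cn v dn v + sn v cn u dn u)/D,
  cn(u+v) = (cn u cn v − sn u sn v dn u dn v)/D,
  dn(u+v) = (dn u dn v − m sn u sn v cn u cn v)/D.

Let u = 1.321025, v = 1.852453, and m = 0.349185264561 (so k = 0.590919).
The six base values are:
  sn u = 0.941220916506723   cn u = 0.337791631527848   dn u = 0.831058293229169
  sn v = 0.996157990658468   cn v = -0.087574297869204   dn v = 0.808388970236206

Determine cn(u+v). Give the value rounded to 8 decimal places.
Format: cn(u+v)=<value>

cn(u+v)=-0.95159177

m = k² = 0.349185264561
D = 1 − m·sn²u·sn²v = 0.6930303111126878
cn(u+v) = (cn u·cn v − sn u·sn v·dn u·dn v)/D = -0.6594819396678811/0.6930303111126878 = -0.9515917689214148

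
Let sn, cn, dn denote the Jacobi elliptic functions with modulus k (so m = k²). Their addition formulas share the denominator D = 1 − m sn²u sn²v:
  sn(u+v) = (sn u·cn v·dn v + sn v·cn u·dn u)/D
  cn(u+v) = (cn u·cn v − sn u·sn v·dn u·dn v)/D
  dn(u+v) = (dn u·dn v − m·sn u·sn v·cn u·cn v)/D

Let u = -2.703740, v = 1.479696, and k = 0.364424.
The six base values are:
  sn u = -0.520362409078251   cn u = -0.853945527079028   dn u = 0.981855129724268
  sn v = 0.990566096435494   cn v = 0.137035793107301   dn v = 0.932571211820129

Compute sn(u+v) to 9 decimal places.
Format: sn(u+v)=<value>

m = k² = 0.132804851776
D = 1 − m·sn²u·sn²v = 0.9647147911917634
sn(u+v) = (sn u·cn v·dn v + sn v·cn u·dn u)/D = -0.8970409771438027/0.9647147911917634 = -0.9298509625167458

sn(u+v)=-0.929850963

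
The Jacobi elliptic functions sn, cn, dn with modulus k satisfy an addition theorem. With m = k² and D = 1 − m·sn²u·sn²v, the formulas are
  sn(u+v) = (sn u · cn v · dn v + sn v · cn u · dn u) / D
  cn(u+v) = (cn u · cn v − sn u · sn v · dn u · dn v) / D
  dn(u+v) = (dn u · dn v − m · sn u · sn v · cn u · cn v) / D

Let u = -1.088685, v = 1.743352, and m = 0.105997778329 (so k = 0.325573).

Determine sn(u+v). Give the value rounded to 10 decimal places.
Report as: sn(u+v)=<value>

sn(u+v)=0.6052858234

sn u = -0.877554761720918, cn u = 0.479476422966701, dn u = 0.9583166808384689
sn v = 0.9926524887315916, cn v = -0.1210001513014646, dn v = 0.9463372226773187
m = k² = 0.105997778329
D = 1 − m·sn²u·sn²v = 0.9195659959895276
sn(u+v) = (sn u·cn v·dn v + sn v·cn u·dn u)/D = 0.5566002610779989/0.9195659959895276 = 0.6052858234270091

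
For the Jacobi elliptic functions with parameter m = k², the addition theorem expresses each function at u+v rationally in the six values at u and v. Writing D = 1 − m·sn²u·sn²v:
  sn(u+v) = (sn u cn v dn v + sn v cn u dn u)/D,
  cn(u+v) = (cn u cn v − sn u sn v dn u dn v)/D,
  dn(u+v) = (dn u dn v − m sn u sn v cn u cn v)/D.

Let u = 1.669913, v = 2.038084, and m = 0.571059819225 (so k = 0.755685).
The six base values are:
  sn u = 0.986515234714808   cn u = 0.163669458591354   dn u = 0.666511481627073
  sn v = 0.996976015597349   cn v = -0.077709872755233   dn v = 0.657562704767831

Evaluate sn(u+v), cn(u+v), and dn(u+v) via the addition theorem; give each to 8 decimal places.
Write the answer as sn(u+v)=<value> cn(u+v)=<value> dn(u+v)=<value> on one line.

sn(u+v)=0.13035849 cn(u+v)=-0.99146693 dn(u+v)=0.99513607

m = k² = 0.571059819225
D = 1 − m·sn²u·sn²v = 0.4475937069108945
sn(u+v) = (sn u·cn v·dn v + sn v·cn u·dn u)/D = 0.05834763966655398/0.4475937069108945 = 0.130358489776912
cn(u+v) = (cn u·cn v − sn u·sn v·dn u·dn v)/D = -0.4437743564150341/0.4475937069108945 = -0.9914669253903948
dn(u+v) = (dn u·dn v − m·sn u·sn v·cn u·cn v)/D = 0.4454166404015926/0.4475937069108945 = 0.9951360654189552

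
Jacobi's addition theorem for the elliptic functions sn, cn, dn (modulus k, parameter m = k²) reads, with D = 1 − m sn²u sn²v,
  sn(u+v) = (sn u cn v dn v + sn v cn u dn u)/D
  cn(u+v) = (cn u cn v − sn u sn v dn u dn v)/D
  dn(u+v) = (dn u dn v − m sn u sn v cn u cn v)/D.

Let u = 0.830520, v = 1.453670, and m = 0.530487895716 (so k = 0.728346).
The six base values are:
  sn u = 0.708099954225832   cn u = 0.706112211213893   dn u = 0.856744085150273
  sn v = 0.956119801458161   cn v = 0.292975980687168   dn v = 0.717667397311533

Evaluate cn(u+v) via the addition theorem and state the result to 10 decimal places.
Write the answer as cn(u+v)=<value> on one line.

m = k² = 0.530487895716
D = 1 − m·sn²u·sn²v = 0.7568416225205032
cn(u+v) = (cn u·cn v − sn u·sn v·dn u·dn v)/D = -0.2094019273743099/0.7568416225205032 = -0.2766786618803289

cn(u+v)=-0.2766786619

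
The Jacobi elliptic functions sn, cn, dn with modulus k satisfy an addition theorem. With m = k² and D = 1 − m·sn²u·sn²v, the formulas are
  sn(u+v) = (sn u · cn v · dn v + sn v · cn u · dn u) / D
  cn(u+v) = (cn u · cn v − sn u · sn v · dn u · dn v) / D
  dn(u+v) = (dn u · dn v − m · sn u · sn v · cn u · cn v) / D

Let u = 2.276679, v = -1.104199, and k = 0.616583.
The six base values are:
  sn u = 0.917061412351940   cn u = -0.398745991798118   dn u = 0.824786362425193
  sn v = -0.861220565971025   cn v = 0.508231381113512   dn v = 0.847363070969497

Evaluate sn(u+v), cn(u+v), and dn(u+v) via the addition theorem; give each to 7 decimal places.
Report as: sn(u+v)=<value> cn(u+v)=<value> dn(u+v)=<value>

sn(u+v)=0.8889951 cn(u+v)=0.4579167 dn(u+v)=0.8363871

m = k² = 0.380174595889
D = 1 − m·sn²u·sn²v = 0.7628578696145117
sn(u+v) = (sn u·cn v·dn v + sn v·cn u·dn u)/D = 0.6781769019725214/0.7628578696145117 = 0.8889950919890471
cn(u+v) = (cn u·cn v − sn u·sn v·dn u·dn v)/D = 0.3493253767817971/0.7628578696145117 = 0.4579167243281093
dn(u+v) = (dn u·dn v − m·sn u·sn v·cn u·cn v)/D = 0.6380444674695882/0.7628578696145117 = 0.8363870818977139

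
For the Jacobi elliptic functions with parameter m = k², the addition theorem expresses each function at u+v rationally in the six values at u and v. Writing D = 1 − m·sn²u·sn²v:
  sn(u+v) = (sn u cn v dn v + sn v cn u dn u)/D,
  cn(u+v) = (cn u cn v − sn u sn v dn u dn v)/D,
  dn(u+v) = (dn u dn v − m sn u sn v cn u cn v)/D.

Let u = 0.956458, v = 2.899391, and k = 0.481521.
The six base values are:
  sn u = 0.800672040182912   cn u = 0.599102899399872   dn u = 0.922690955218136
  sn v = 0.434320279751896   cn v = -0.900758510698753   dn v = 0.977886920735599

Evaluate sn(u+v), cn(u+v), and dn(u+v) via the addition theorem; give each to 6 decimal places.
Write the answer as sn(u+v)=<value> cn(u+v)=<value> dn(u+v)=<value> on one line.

m = k² = 0.231862473441
D = 1 − m·sn²u·sn²v = 0.9719611622664769
sn(u+v) = (sn u·cn v·dn v + sn v·cn u·dn u)/D = -0.4651774037971146/0.9719611622664769 = -0.4785966989796035
cn(u+v) = (cn u·cn v − sn u·sn v·dn u·dn v)/D = -0.8534157743743532/0.9719611622664769 = -0.8780348510883989
dn(u+v) = (dn u·dn v − m·sn u·sn v·cn u·cn v)/D = 0.9457990147933369/0.9719611622664769 = 0.9730831349144306

sn(u+v)=-0.478597 cn(u+v)=-0.878035 dn(u+v)=0.973083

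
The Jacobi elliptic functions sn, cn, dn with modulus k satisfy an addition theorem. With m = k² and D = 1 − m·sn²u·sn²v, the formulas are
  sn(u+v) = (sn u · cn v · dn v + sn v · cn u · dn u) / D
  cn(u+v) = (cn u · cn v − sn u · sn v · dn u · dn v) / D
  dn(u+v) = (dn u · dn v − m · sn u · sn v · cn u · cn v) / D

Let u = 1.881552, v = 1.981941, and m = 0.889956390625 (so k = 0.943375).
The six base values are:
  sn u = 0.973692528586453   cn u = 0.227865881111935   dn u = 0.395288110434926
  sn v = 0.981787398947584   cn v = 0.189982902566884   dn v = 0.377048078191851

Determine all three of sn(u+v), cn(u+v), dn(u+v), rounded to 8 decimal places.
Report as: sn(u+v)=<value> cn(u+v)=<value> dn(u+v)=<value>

m = k² = 0.889956390625
D = 1 − m·sn²u·sn²v = 0.1867064865327776
sn(u+v) = (sn u·cn v·dn v + sn v·cn u·dn u)/D = 0.1581804293101069/0.1867064865327776 = 0.8472144286338827
cn(u+v) = (cn u·cn v − sn u·sn v·dn u·dn v)/D = -0.0991880229497722/0.1867064865327776 = -0.5312510818008408
dn(u+v) = (dn u·dn v − m·sn u·sn v·cn u·cn v)/D = 0.112212612271524/0.1867064865327776 = 0.6010107862633061

sn(u+v)=0.84721443 cn(u+v)=-0.53125108 dn(u+v)=0.60101079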